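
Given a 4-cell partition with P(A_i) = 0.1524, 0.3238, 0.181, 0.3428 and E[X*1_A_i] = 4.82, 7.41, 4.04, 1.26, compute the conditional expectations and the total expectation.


For each cell A_i: E[X|A_i] = E[X*1_A_i] / P(A_i)
Step 1: E[X|A_1] = 4.82 / 0.1524 = 31.627297
Step 2: E[X|A_2] = 7.41 / 0.3238 = 22.884497
Step 3: E[X|A_3] = 4.04 / 0.181 = 22.320442
Step 4: E[X|A_4] = 1.26 / 0.3428 = 3.675613
Verification: E[X] = sum E[X*1_A_i] = 4.82 + 7.41 + 4.04 + 1.26 = 17.53


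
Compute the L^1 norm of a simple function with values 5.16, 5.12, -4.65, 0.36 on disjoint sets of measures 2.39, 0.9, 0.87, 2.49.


Step 1: Compute |f_i|^1 for each value:
  |5.16|^1 = 5.16
  |5.12|^1 = 5.12
  |-4.65|^1 = 4.65
  |0.36|^1 = 0.36
Step 2: Multiply by measures and sum:
  5.16 * 2.39 = 12.3324
  5.12 * 0.9 = 4.608
  4.65 * 0.87 = 4.0455
  0.36 * 2.49 = 0.8964
Sum = 12.3324 + 4.608 + 4.0455 + 0.8964 = 21.8823
Step 3: Take the p-th root:
||f||_1 = (21.8823)^(1/1) = 21.8823


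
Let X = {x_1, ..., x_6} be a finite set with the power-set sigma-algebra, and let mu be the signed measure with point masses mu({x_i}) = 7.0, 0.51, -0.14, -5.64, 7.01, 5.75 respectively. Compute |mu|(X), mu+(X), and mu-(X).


Step 1: Every measurable set is a union of atoms (the cells / points), so a Hahn decomposition is
  obtained by grouping atoms by sign: P = union of atoms with mu > 0, N = union of the remaining atoms.
  Atoms in P (indices): 1, 2, 5, 6;  atoms in N (indices): 3, 4
  Positive values: 7, 0.51, 7.01, 5.75
  Negative values: -0.14, -5.64
Step 2: mu+(X) = mu(P) = sum of positive atom values = 20.27
Step 3: mu-(X) = -mu(N) = sum of |negative atom values| = 5.78
Step 4: |mu|(X) = mu+(X) + mu-(X) = 20.27 + 5.78 = 26.05


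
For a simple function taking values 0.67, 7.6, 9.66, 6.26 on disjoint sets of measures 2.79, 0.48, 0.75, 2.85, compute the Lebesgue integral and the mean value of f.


Step 1: Integral = sum(value_i * measure_i)
= 0.67*2.79 + 7.6*0.48 + 9.66*0.75 + 6.26*2.85
= 1.8693 + 3.648 + 7.245 + 17.841
= 30.6033
Step 2: Total measure of domain = 2.79 + 0.48 + 0.75 + 2.85 = 6.87
Step 3: Average value = 30.6033 / 6.87 = 4.454629


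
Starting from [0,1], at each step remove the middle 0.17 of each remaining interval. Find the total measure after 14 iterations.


Step 1: At each step, fraction remaining = 1 - 0.17 = 0.83
Step 2: After 14 steps, measure = (0.83)^14
Result = 0.073637


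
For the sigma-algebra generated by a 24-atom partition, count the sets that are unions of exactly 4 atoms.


Each element of F is a union of some subset of the 24 atoms.
Elements that are unions of exactly 4 atoms correspond to 4-element subsets of the 24 atoms.
Count = C(24, 4) = 24! / (4! * 20!) = 10626.


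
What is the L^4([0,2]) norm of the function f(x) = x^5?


Step 1: ||f||_4 = (integral_0^2 |x^5|^4 dx)^(1/4)
     = (integral_0^2 x^20 dx)^(1/4)
Step 2: integral_0^2 x^20 dx = [x^21/(21)] from 0 to 2 = 2^21/21
     = 2097152/21 = 99864.380952
Step 3: ||f||_4 = (99864.380952)^(1/4) = 17.776762


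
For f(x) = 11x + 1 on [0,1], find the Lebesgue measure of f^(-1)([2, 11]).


f^(-1)([2, 11]) = {x : 2 <= 11x + 1 <= 11}
Solving: (2 - 1)/11 <= x <= (11 - 1)/11
= [0.090909, 0.909091]
Intersecting with [0,1]: [0.090909, 0.909091]
Measure = 0.909091 - 0.090909 = 0.818182


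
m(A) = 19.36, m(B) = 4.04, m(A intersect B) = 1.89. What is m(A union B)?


By inclusion-exclusion: m(A u B) = m(A) + m(B) - m(A n B)
= 19.36 + 4.04 - 1.89
= 21.51


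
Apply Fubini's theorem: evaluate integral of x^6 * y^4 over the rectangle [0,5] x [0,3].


By Fubini's theorem, the double integral factors as a product of single integrals:
Step 1: integral_0^5 x^6 dx = [x^7/7] from 0 to 5
     = 5^7/7 = 11160.714286
Step 2: integral_0^3 y^4 dy = [y^5/5] from 0 to 3
     = 3^5/5 = 48.6
Step 3: Double integral = 11160.714286 * 48.6 = 542410.714286


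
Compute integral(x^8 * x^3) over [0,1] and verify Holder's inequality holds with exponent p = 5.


Step 1: Exact integral of f*g = integral(x^11, 0, 1) = 1/12
     = 0.083333
Step 2: Holder bound with p=5, q=1.25:
  ||f||_p = (integral x^40 dx)^(1/5) = (1/41)^(1/5) = 0.475821
  ||g||_q = (integral x^3.75 dx)^(1/1.25) = (1/4.75)^(1/1.25) = 0.287505
Step 3: Holder bound = ||f||_p * ||g||_q = 0.475821 * 0.287505 = 0.136801
Verification: 0.083333 <= 0.136801 (Holder holds)


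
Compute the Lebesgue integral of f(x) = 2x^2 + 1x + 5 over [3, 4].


The Lebesgue integral of a Riemann-integrable function agrees with the Riemann integral.
Antiderivative F(x) = (2/3)x^3 + (1/2)x^2 + 5x
F(4) = (2/3)*4^3 + (1/2)*4^2 + 5*4
     = (2/3)*64 + (1/2)*16 + 5*4
     = 42.666667 + 8 + 20
     = 70.666667
F(3) = 37.5
Integral = F(4) - F(3) = 70.666667 - 37.5 = 33.166667


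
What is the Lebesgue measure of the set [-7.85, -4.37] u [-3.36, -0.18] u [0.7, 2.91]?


For pairwise disjoint intervals, m(union) = sum of lengths.
= (-4.37 - -7.85) + (-0.18 - -3.36) + (2.91 - 0.7)
= 3.48 + 3.18 + 2.21
= 8.87


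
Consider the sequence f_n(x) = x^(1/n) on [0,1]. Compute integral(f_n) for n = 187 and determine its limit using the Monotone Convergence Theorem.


At n = 187: f_187(x) = x^(1/187).
Step 1: integral(x^(1/187), 0, 1) = [x^(1/187+1) / (1/187+1)] from 0 to 1
     = 1 / (1/187 + 1) = 1 / ((187+1)/187) = 187/(187+1)
     = 187/188 = 0.994681
Step 2: As n -> infinity, f_n(x) = x^(1/n) -> 1 for x in (0,1], and f_n is increasing in n.
By MCT, lim_n integral(f_n) = integral(lim_n f_n) = integral(1, 0, 1) = 1.
Step 3: Verify convergence: 187/188 = 0.994681 -> 1


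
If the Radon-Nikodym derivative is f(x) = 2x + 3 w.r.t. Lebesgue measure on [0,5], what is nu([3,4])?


nu(A) = integral_A (dnu/dmu) dmu = integral_3^4 (2x + 3) dx
Step 1: Antiderivative F(x) = (2/2)x^2 + 3x
Step 2: F(4) = (2/2)*4^2 + 3*4 = 16 + 12 = 28
Step 3: F(3) = (2/2)*3^2 + 3*3 = 9 + 9 = 18
Step 4: nu([3,4]) = F(4) - F(3) = 28 - 18 = 10


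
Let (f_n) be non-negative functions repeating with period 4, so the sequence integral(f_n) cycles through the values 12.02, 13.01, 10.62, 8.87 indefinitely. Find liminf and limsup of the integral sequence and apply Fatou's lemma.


The sequence (integral(f_n)) is periodic with period 4, repeating the values 12.02, 13.01, 10.62, 8.87 indefinitely.
Step 1: For a periodic sequence, every tail (a_m, a_(m+1), ...) contains all 4 period values infinitely often.
Step 2: Hence inf of every tail = min of the period values = min(12.02, 13.01, 10.62, 8.87) = 8.87.
        liminf_n integral(f_n) = sup over m of (inf of tail from m) = 8.87.
Step 3: Similarly sup of every tail = max of the period values = 13.01.
        limsup_n integral(f_n) = 13.01.
Step 4: Fatou's lemma: integral(liminf_n f_n) <= liminf_n integral(f_n) = 8.87.
        So the integral of the pointwise liminf is at most 8.87.


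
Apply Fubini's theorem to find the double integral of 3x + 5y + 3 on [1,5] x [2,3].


By Fubini, integrate in x first, then y.
Step 1: Fix y, integrate over x in [1,5]:
  integral(3x + 5y + 3, x=1..5)
  = 3*(5^2 - 1^2)/2 + (5y + 3)*(5 - 1)
  = 36 + (5y + 3)*4
  = 36 + 20y + 12
  = 48 + 20y
Step 2: Integrate over y in [2,3]:
  integral(48 + 20y, y=2..3)
  = 48*1 + 20*(3^2 - 2^2)/2
  = 48 + 50
  = 98


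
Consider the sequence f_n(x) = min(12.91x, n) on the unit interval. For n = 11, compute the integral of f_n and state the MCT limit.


f(x) = 12.91x on [0,1]; f_n(x) = min(12.91x, n). At n = 11:
Step 1: f(x) reaches 11 at x = 11/12.91 = 0.852053
Step 2: integral(f_11) = integral(12.91x, 0, 0.852053) + integral(11, 0.852053, 1)
       = 12.91*0.852053^2/2 + 11*(1 - 0.852053)
       = 4.68629 + 1.627421
       = 6.31371
Step 3: As n -> infinity, f_n increases to f, so by MCT integral(f_n) -> integral(f) = 12.91/2 = 6.455.
Convergence: integral(f_11) = 6.31371 -> 6.455 as n -> infinity


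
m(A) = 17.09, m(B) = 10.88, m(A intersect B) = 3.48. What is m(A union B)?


By inclusion-exclusion: m(A u B) = m(A) + m(B) - m(A n B)
= 17.09 + 10.88 - 3.48
= 24.49


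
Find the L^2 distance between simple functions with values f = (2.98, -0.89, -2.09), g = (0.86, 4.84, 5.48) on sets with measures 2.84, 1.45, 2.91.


Step 1: Compute differences f_i - g_i:
  2.98 - 0.86 = 2.12
  -0.89 - 4.84 = -5.73
  -2.09 - 5.48 = -7.57
Step 2: Compute |diff|^2 * measure for each set:
  |2.12|^2 * 2.84 = 4.4944 * 2.84 = 12.764096
  |-5.73|^2 * 1.45 = 32.8329 * 1.45 = 47.607705
  |-7.57|^2 * 2.91 = 57.3049 * 2.91 = 166.757259
Step 3: Sum = 227.12906
Step 4: ||f-g||_2 = (227.12906)^(1/2) = 15.070802


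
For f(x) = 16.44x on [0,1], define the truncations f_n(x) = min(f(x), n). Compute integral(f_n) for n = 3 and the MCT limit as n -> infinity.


f(x) = 16.44x on [0,1]; f_n(x) = min(16.44x, n). At n = 3:
Step 1: f(x) reaches 3 at x = 3/16.44 = 0.182482
Step 2: integral(f_3) = integral(16.44x, 0, 0.182482) + integral(3, 0.182482, 1)
       = 16.44*0.182482^2/2 + 3*(1 - 0.182482)
       = 0.273723 + 2.452555
       = 2.726277
Step 3: As n -> infinity, f_n increases to f, so by MCT integral(f_n) -> integral(f) = 16.44/2 = 8.22.
Convergence: integral(f_3) = 2.726277 -> 8.22 as n -> infinity


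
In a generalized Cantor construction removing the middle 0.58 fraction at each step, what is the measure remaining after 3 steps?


Step 1: At each step, fraction remaining = 1 - 0.58 = 0.42
Step 2: After 3 steps, measure = (0.42)^3
Step 3: Computing the power step by step:
  After step 1: 0.42
  After step 2: 0.1764
  After step 3: 0.074088
Result = 0.074088


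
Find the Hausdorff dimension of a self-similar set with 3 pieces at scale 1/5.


For a self-similar set with N copies scaled by 1/r:
dim_H = log(N)/log(r) = log(3)/log(5)
= 1.098612/1.609438
= 0.682606


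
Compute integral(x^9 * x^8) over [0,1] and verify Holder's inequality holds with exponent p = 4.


Step 1: Exact integral of f*g = integral(x^17, 0, 1) = 1/18
     = 0.055556
Step 2: Holder bound with p=4, q=1.333333:
  ||f||_p = (integral x^36 dx)^(1/4) = (1/37)^(1/4) = 0.405461
  ||g||_q = (integral x^10.666667 dx)^(1/1.333333) = (1/11.666667)^(1/1.333333) = 0.158413
Step 3: Holder bound = ||f||_p * ||g||_q = 0.405461 * 0.158413 = 0.06423
Verification: 0.055556 <= 0.06423 (Holder holds)


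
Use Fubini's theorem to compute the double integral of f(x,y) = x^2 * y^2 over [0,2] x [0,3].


By Fubini's theorem, the double integral factors as a product of single integrals:
Step 1: integral_0^2 x^2 dx = [x^3/3] from 0 to 2
     = 2^3/3 = 2.666667
Step 2: integral_0^3 y^2 dy = [y^3/3] from 0 to 3
     = 3^3/3 = 9
Step 3: Double integral = 2.666667 * 9 = 24


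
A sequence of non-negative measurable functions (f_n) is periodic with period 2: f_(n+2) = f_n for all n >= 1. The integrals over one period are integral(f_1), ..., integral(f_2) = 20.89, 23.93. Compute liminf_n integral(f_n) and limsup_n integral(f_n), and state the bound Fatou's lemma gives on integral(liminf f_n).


The sequence (integral(f_n)) is periodic with period 2, repeating the values 20.89, 23.93 indefinitely.
Step 1: For a periodic sequence, every tail (a_m, a_(m+1), ...) contains all 2 period values infinitely often.
Step 2: Hence inf of every tail = min of the period values = min(20.89, 23.93) = 20.89.
        liminf_n integral(f_n) = sup over m of (inf of tail from m) = 20.89.
Step 3: Similarly sup of every tail = max of the period values = 23.93.
        limsup_n integral(f_n) = 23.93.
Step 4: Fatou's lemma: integral(liminf_n f_n) <= liminf_n integral(f_n) = 20.89.
        So the integral of the pointwise liminf is at most 20.89.


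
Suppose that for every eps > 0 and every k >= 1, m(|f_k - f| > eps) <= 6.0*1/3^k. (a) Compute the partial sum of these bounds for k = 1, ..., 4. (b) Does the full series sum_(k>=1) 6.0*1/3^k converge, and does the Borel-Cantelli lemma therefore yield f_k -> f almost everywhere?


Step 1: List the terms 6.0*1/3^k for k = 1 to 4:
  k=1: 2
  k=2: 0.666667
  k=3: 0.222222
  k=4: 0.074074
Step 2: Partial sum = 2 + 0.666667 + 0.222222 + 0.074074
     = 2.962963
Step 3: The full series sum_(k>=1) 6.0*1/3^k converges (geometric series with ratio 1/3 < 1; a constant multiple of a convergent series converges).
Step 4: Fix eps > 0. Since sum_k m(|f_k - f| > eps) < infinity, the Borel-Cantelli lemma gives
        m(limsup_k {|f_k - f| > eps}) = 0, i.e. for a.e. x, |f_k(x) - f(x)| <= eps for all large k.
        Applying this with eps = 1/j for j = 1, 2, ... and intersecting the countably many full-measure sets,
        for a.e. x we get limsup_k |f_k(x) - f(x)| <= 1/j for every j, hence f_k -> f almost everywhere.
Conclusion: series converges; Borel-Cantelli yields f_k -> f a.e.


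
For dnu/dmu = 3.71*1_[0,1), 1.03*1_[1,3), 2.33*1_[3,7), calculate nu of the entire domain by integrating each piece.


Integrate each piece of the Radon-Nikodym derivative:
Step 1: integral_0^1 3.71 dx = 3.71*(1-0) = 3.71*1 = 3.71
Step 2: integral_1^3 1.03 dx = 1.03*(3-1) = 1.03*2 = 2.06
Step 3: integral_3^7 2.33 dx = 2.33*(7-3) = 2.33*4 = 9.32
Total: 3.71 + 2.06 + 9.32 = 15.09


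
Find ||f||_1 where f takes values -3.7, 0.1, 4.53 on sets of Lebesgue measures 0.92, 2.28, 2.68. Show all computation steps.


Step 1: Compute |f_i|^1 for each value:
  |-3.7|^1 = 3.7
  |0.1|^1 = 0.1
  |4.53|^1 = 4.53
Step 2: Multiply by measures and sum:
  3.7 * 0.92 = 3.404
  0.1 * 2.28 = 0.228
  4.53 * 2.68 = 12.1404
Sum = 3.404 + 0.228 + 12.1404 = 15.7724
Step 3: Take the p-th root:
||f||_1 = (15.7724)^(1/1) = 15.7724


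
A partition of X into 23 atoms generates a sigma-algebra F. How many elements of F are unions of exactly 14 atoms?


Each element of F is a union of some subset of the 23 atoms.
Elements that are unions of exactly 14 atoms correspond to 14-element subsets of the 23 atoms.
Count = C(23, 14) = 23! / (14! * 9!) = 817190.


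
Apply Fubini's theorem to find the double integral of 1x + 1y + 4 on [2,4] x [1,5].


By Fubini, integrate in x first, then y.
Step 1: Fix y, integrate over x in [2,4]:
  integral(1x + 1y + 4, x=2..4)
  = 1*(4^2 - 2^2)/2 + (1y + 4)*(4 - 2)
  = 6 + (1y + 4)*2
  = 6 + 2y + 8
  = 14 + 2y
Step 2: Integrate over y in [1,5]:
  integral(14 + 2y, y=1..5)
  = 14*4 + 2*(5^2 - 1^2)/2
  = 56 + 24
  = 80


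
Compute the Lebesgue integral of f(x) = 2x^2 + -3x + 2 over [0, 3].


The Lebesgue integral of a Riemann-integrable function agrees with the Riemann integral.
Antiderivative F(x) = (2/3)x^3 + (-3/2)x^2 + 2x
F(3) = (2/3)*3^3 + (-3/2)*3^2 + 2*3
     = (2/3)*27 + (-3/2)*9 + 2*3
     = 18 + -13.5 + 6
     = 10.5
F(0) = 0.0
Integral = F(3) - F(0) = 10.5 - 0.0 = 10.5


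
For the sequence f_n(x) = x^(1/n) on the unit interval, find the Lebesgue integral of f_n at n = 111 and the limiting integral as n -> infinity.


At n = 111: f_111(x) = x^(1/111).
Step 1: integral(x^(1/111), 0, 1) = [x^(1/111+1) / (1/111+1)] from 0 to 1
     = 1 / (1/111 + 1) = 1 / ((111+1)/111) = 111/(111+1)
     = 111/112 = 0.991071
Step 2: As n -> infinity, f_n(x) = x^(1/n) -> 1 for x in (0,1], and f_n is increasing in n.
By MCT, lim_n integral(f_n) = integral(lim_n f_n) = integral(1, 0, 1) = 1.
Step 3: Verify convergence: 111/112 = 0.991071 -> 1


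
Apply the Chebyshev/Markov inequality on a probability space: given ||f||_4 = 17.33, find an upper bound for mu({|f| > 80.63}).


Chebyshev/Markov inequality: mu(|f| > eps) <= (||f||_p / eps)^p
Step 1: ||f||_4 / eps = 17.33 / 80.63 = 0.214932
Step 2: Raise to power p = 4:
  (0.214932)^4 = 0.002134
Step 3: Therefore mu(|f| > 80.63) <= 0.002134


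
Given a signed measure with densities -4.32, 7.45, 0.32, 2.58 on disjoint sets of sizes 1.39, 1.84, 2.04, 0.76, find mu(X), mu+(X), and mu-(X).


Step 1: Compute signed measure on each set:
  Set 1: -4.32 * 1.39 = -6.0048
  Set 2: 7.45 * 1.84 = 13.708
  Set 3: 0.32 * 2.04 = 0.6528
  Set 4: 2.58 * 0.76 = 1.9608
Step 2: Total signed measure = (-6.0048) + (13.708) + (0.6528) + (1.9608)
     = 10.3168
Step 3: Positive part mu+(X) = sum of positive contributions = 16.3216
Step 4: Negative part mu-(X) = |sum of negative contributions| = 6.0048


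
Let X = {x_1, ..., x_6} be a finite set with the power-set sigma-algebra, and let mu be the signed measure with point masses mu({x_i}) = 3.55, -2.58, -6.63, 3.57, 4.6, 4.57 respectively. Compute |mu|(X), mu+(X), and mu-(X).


Step 1: Every measurable set is a union of atoms (the cells / points), so a Hahn decomposition is
  obtained by grouping atoms by sign: P = union of atoms with mu > 0, N = union of the remaining atoms.
  Atoms in P (indices): 1, 4, 5, 6;  atoms in N (indices): 2, 3
  Positive values: 3.55, 3.57, 4.6, 4.57
  Negative values: -2.58, -6.63
Step 2: mu+(X) = mu(P) = sum of positive atom values = 16.29
Step 3: mu-(X) = -mu(N) = sum of |negative atom values| = 9.21
Step 4: |mu|(X) = mu+(X) + mu-(X) = 16.29 + 9.21 = 25.5


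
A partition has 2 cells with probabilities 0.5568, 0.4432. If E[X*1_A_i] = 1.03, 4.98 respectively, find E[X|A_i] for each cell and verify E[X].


For each cell A_i: E[X|A_i] = E[X*1_A_i] / P(A_i)
Step 1: E[X|A_1] = 1.03 / 0.5568 = 1.849856
Step 2: E[X|A_2] = 4.98 / 0.4432 = 11.236462
Verification: E[X] = sum E[X*1_A_i] = 1.03 + 4.98 = 6.01


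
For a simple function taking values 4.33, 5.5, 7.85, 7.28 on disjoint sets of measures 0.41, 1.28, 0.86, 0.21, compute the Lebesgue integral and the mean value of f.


Step 1: Integral = sum(value_i * measure_i)
= 4.33*0.41 + 5.5*1.28 + 7.85*0.86 + 7.28*0.21
= 1.7753 + 7.04 + 6.751 + 1.5288
= 17.0951
Step 2: Total measure of domain = 0.41 + 1.28 + 0.86 + 0.21 = 2.76
Step 3: Average value = 17.0951 / 2.76 = 6.193877


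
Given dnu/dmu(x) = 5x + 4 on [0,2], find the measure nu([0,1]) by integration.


nu(A) = integral_A (dnu/dmu) dmu = integral_0^1 (5x + 4) dx
Step 1: Antiderivative F(x) = (5/2)x^2 + 4x
Step 2: F(1) = (5/2)*1^2 + 4*1 = 2.5 + 4 = 6.5
Step 3: F(0) = (5/2)*0^2 + 4*0 = 0.0 + 0 = 0.0
Step 4: nu([0,1]) = F(1) - F(0) = 6.5 - 0.0 = 6.5


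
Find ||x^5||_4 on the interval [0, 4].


Step 1: ||f||_4 = (integral_0^4 |x^5|^4 dx)^(1/4)
     = (integral_0^4 x^20 dx)^(1/4)
Step 2: integral_0^4 x^20 dx = [x^21/(21)] from 0 to 4 = 4^21/21
     = 4398046511104/21 = 2.094308e+11
Step 3: ||f||_4 = (2.094308e+11)^(1/4) = 676.488052


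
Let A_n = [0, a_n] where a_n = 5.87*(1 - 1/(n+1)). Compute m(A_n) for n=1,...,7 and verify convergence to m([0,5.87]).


By continuity of measure from below: if A_n increases to A, then m(A_n) -> m(A).
Here A = [0, 5.87], so m(A) = 5.87
Step 1: a_1 = 5.87*(1 - 1/2) = 2.935, m(A_1) = 2.935
Step 2: a_2 = 5.87*(1 - 1/3) = 3.9133, m(A_2) = 3.9133
Step 3: a_3 = 5.87*(1 - 1/4) = 4.4025, m(A_3) = 4.4025
Step 4: a_4 = 5.87*(1 - 1/5) = 4.696, m(A_4) = 4.696
Step 5: a_5 = 5.87*(1 - 1/6) = 4.8917, m(A_5) = 4.8917
Step 6: a_6 = 5.87*(1 - 1/7) = 5.0314, m(A_6) = 5.0314
Step 7: a_7 = 5.87*(1 - 1/8) = 5.1363, m(A_7) = 5.1363
Limit: m(A_n) -> m([0,5.87]) = 5.87


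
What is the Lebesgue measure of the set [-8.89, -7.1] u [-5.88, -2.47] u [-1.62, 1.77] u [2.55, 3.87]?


For pairwise disjoint intervals, m(union) = sum of lengths.
= (-7.1 - -8.89) + (-2.47 - -5.88) + (1.77 - -1.62) + (3.87 - 2.55)
= 1.79 + 3.41 + 3.39 + 1.32
= 9.91


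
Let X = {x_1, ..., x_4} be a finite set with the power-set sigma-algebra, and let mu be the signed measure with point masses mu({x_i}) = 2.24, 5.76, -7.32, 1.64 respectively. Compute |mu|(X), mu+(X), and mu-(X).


Step 1: Every measurable set is a union of atoms (the cells / points), so a Hahn decomposition is
  obtained by grouping atoms by sign: P = union of atoms with mu > 0, N = union of the remaining atoms.
  Atoms in P (indices): 1, 2, 4;  atoms in N (indices): 3
  Positive values: 2.24, 5.76, 1.64
  Negative values: -7.32
Step 2: mu+(X) = mu(P) = sum of positive atom values = 9.64
Step 3: mu-(X) = -mu(N) = sum of |negative atom values| = 7.32
Step 4: |mu|(X) = mu+(X) + mu-(X) = 9.64 + 7.32 = 16.96


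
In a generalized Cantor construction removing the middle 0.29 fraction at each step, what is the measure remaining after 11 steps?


Step 1: At each step, fraction remaining = 1 - 0.29 = 0.71
Step 2: After 11 steps, measure = (0.71)^11
Result = 0.023112


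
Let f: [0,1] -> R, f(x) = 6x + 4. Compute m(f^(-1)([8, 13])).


f^(-1)([8, 13]) = {x : 8 <= 6x + 4 <= 13}
Solving: (8 - 4)/6 <= x <= (13 - 4)/6
= [0.666667, 1.5]
Intersecting with [0,1]: [0.666667, 1]
Measure = 1 - 0.666667 = 0.333333


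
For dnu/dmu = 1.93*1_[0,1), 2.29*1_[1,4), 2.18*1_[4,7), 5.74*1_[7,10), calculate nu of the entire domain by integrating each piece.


Integrate each piece of the Radon-Nikodym derivative:
Step 1: integral_0^1 1.93 dx = 1.93*(1-0) = 1.93*1 = 1.93
Step 2: integral_1^4 2.29 dx = 2.29*(4-1) = 2.29*3 = 6.87
Step 3: integral_4^7 2.18 dx = 2.18*(7-4) = 2.18*3 = 6.54
Step 4: integral_7^10 5.74 dx = 5.74*(10-7) = 5.74*3 = 17.22
Total: 1.93 + 6.87 + 6.54 + 17.22 = 32.56


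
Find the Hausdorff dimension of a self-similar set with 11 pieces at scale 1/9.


For a self-similar set with N copies scaled by 1/r:
dim_H = log(N)/log(r) = log(11)/log(9)
= 2.397895/2.197225
= 1.091329


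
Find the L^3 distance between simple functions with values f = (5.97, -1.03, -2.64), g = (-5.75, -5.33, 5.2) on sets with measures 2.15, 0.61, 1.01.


Step 1: Compute differences f_i - g_i:
  5.97 - -5.75 = 11.72
  -1.03 - -5.33 = 4.3
  -2.64 - 5.2 = -7.84
Step 2: Compute |diff|^3 * measure for each set:
  |11.72|^3 * 2.15 = 1609.840448 * 2.15 = 3461.156963
  |4.3|^3 * 0.61 = 79.507 * 0.61 = 48.49927
  |-7.84|^3 * 1.01 = 481.890304 * 1.01 = 486.709207
Step 3: Sum = 3996.36544
Step 4: ||f-g||_3 = (3996.36544)^(1/3) = 15.869201


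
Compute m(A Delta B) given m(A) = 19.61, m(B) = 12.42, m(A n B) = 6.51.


m(A Delta B) = m(A) + m(B) - 2*m(A n B)
= 19.61 + 12.42 - 2*6.51
= 19.61 + 12.42 - 13.02
= 19.01


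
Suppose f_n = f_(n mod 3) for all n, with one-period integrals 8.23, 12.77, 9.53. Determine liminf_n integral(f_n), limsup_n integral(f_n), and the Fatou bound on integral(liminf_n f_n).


The sequence (integral(f_n)) is periodic with period 3, repeating the values 8.23, 12.77, 9.53 indefinitely.
Step 1: For a periodic sequence, every tail (a_m, a_(m+1), ...) contains all 3 period values infinitely often.
Step 2: Hence inf of every tail = min of the period values = min(8.23, 12.77, 9.53) = 8.23.
        liminf_n integral(f_n) = sup over m of (inf of tail from m) = 8.23.
Step 3: Similarly sup of every tail = max of the period values = 12.77.
        limsup_n integral(f_n) = 12.77.
Step 4: Fatou's lemma: integral(liminf_n f_n) <= liminf_n integral(f_n) = 8.23.
        So the integral of the pointwise liminf is at most 8.23.


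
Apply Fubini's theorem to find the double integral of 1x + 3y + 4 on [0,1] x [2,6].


By Fubini, integrate in x first, then y.
Step 1: Fix y, integrate over x in [0,1]:
  integral(1x + 3y + 4, x=0..1)
  = 1*(1^2 - 0^2)/2 + (3y + 4)*(1 - 0)
  = 0.5 + (3y + 4)*1
  = 0.5 + 3y + 4
  = 4.5 + 3y
Step 2: Integrate over y in [2,6]:
  integral(4.5 + 3y, y=2..6)
  = 4.5*4 + 3*(6^2 - 2^2)/2
  = 18 + 48
  = 66


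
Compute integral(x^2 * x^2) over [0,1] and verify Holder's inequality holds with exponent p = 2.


Step 1: Exact integral of f*g = integral(x^4, 0, 1) = 1/5
     = 0.2
Step 2: Holder bound with p=2, q=2:
  ||f||_p = (integral x^4 dx)^(1/2) = (1/5)^(1/2) = 0.447214
  ||g||_q = (integral x^4 dx)^(1/2) = (1/5)^(1/2) = 0.447214
Step 3: Holder bound = ||f||_p * ||g||_q = 0.447214 * 0.447214 = 0.2
Verification: 0.2 <= 0.2 (Holder holds)


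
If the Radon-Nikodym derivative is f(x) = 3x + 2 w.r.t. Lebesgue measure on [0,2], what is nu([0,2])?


nu(A) = integral_A (dnu/dmu) dmu = integral_0^2 (3x + 2) dx
Step 1: Antiderivative F(x) = (3/2)x^2 + 2x
Step 2: F(2) = (3/2)*2^2 + 2*2 = 6 + 4 = 10
Step 3: F(0) = (3/2)*0^2 + 2*0 = 0.0 + 0 = 0.0
Step 4: nu([0,2]) = F(2) - F(0) = 10 - 0.0 = 10


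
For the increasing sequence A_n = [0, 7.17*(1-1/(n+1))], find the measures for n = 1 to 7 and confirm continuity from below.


By continuity of measure from below: if A_n increases to A, then m(A_n) -> m(A).
Here A = [0, 7.17], so m(A) = 7.17
Step 1: a_1 = 7.17*(1 - 1/2) = 3.585, m(A_1) = 3.585
Step 2: a_2 = 7.17*(1 - 1/3) = 4.78, m(A_2) = 4.78
Step 3: a_3 = 7.17*(1 - 1/4) = 5.3775, m(A_3) = 5.3775
Step 4: a_4 = 7.17*(1 - 1/5) = 5.736, m(A_4) = 5.736
Step 5: a_5 = 7.17*(1 - 1/6) = 5.975, m(A_5) = 5.975
Step 6: a_6 = 7.17*(1 - 1/7) = 6.1457, m(A_6) = 6.1457
Step 7: a_7 = 7.17*(1 - 1/8) = 6.2737, m(A_7) = 6.2737
Limit: m(A_n) -> m([0,7.17]) = 7.17


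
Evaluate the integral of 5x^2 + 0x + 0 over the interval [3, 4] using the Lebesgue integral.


The Lebesgue integral of a Riemann-integrable function agrees with the Riemann integral.
Antiderivative F(x) = (5/3)x^3 + (0/2)x^2 + 0x
F(4) = (5/3)*4^3 + (0/2)*4^2 + 0*4
     = (5/3)*64 + (0/2)*16 + 0*4
     = 106.666667 + 0.0 + 0
     = 106.666667
F(3) = 45
Integral = F(4) - F(3) = 106.666667 - 45 = 61.666667


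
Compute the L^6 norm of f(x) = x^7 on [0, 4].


Step 1: ||f||_6 = (integral_0^4 |x^7|^6 dx)^(1/6)
     = (integral_0^4 x^42 dx)^(1/6)
Step 2: integral_0^4 x^42 dx = [x^43/(43)] from 0 to 4 = 4^43/43
     = 77371252455336267181195264/43 = 1.799331e+24
Step 3: ||f||_6 = (1.799331e+24)^(1/6) = 11028.552847


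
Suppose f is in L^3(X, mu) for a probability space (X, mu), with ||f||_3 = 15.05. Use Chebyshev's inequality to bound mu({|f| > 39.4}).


Chebyshev/Markov inequality: mu(|f| > eps) <= (||f||_p / eps)^p
Step 1: ||f||_3 / eps = 15.05 / 39.4 = 0.38198
Step 2: Raise to power p = 3:
  (0.38198)^3 = 0.055734
Step 3: Therefore mu(|f| > 39.4) <= 0.055734


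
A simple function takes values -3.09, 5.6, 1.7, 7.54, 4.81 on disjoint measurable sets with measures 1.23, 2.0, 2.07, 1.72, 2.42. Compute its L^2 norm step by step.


Step 1: Compute |f_i|^2 for each value:
  |-3.09|^2 = 9.5481
  |5.6|^2 = 31.36
  |1.7|^2 = 2.89
  |7.54|^2 = 56.8516
  |4.81|^2 = 23.1361
Step 2: Multiply by measures and sum:
  9.5481 * 1.23 = 11.744163
  31.36 * 2.0 = 62.72
  2.89 * 2.07 = 5.9823
  56.8516 * 1.72 = 97.784752
  23.1361 * 2.42 = 55.989362
Sum = 11.744163 + 62.72 + 5.9823 + 97.784752 + 55.989362 = 234.220577
Step 3: Take the p-th root:
||f||_2 = (234.220577)^(1/2) = 15.304267


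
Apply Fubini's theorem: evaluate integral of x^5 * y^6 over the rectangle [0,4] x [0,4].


By Fubini's theorem, the double integral factors as a product of single integrals:
Step 1: integral_0^4 x^5 dx = [x^6/6] from 0 to 4
     = 4^6/6 = 682.666667
Step 2: integral_0^4 y^6 dy = [y^7/7] from 0 to 4
     = 4^7/7 = 2340.571429
Step 3: Double integral = 682.666667 * 2340.571429 = 1.597830e+06


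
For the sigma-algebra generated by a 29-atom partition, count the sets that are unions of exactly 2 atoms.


Each element of F is a union of some subset of the 29 atoms.
Elements that are unions of exactly 2 atoms correspond to 2-element subsets of the 29 atoms.
Count = C(29, 2) = 29! / (2! * 27!) = 406.


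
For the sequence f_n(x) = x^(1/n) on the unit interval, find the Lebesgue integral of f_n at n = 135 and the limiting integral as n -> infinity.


At n = 135: f_135(x) = x^(1/135).
Step 1: integral(x^(1/135), 0, 1) = [x^(1/135+1) / (1/135+1)] from 0 to 1
     = 1 / (1/135 + 1) = 1 / ((135+1)/135) = 135/(135+1)
     = 135/136 = 0.992647
Step 2: As n -> infinity, f_n(x) = x^(1/n) -> 1 for x in (0,1], and f_n is increasing in n.
By MCT, lim_n integral(f_n) = integral(lim_n f_n) = integral(1, 0, 1) = 1.
Step 3: Verify convergence: 135/136 = 0.992647 -> 1


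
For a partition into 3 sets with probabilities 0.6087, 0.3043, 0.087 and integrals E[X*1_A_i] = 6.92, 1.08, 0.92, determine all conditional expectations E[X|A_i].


For each cell A_i: E[X|A_i] = E[X*1_A_i] / P(A_i)
Step 1: E[X|A_1] = 6.92 / 0.6087 = 11.36849
Step 2: E[X|A_2] = 1.08 / 0.3043 = 3.549129
Step 3: E[X|A_3] = 0.92 / 0.087 = 10.574713
Verification: E[X] = sum E[X*1_A_i] = 6.92 + 1.08 + 0.92 = 8.92


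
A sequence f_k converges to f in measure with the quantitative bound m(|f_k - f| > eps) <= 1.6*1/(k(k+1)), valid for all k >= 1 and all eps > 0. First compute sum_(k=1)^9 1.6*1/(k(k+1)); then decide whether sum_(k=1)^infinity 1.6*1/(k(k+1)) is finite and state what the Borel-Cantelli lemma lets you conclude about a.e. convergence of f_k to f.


Step 1: List the terms 1.6*1/(k(k+1)) for k = 1 to 9:
  k=1: 0.8
  k=2: 0.266667
  k=3: 0.133333
  k=4: 0.08
  k=5: 0.053333
  k=6: 0.038095
  k=7: 0.028571
  k=8: 0.022222
  k=9: 0.017778
Step 2: Partial sum = 0.8 + 0.266667 + 0.133333 + 0.08 + 0.053333 + 0.038095 + 0.028571 + 0.022222 + 0.017778
     = 1.44
Step 3: The full series sum_(k>=1) 1.6*1/(k(k+1)) converges (telescoping series sum 1/(k(k+1)) = 1; a constant multiple of a convergent series converges).
Step 4: Fix eps > 0. Since sum_k m(|f_k - f| > eps) < infinity, the Borel-Cantelli lemma gives
        m(limsup_k {|f_k - f| > eps}) = 0, i.e. for a.e. x, |f_k(x) - f(x)| <= eps for all large k.
        Applying this with eps = 1/j for j = 1, 2, ... and intersecting the countably many full-measure sets,
        for a.e. x we get limsup_k |f_k(x) - f(x)| <= 1/j for every j, hence f_k -> f almost everywhere.
Conclusion: series converges; Borel-Cantelli yields f_k -> f a.e.


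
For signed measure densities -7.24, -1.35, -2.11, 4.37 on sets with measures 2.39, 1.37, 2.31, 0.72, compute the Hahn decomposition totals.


Step 1: Compute signed measure on each set:
  Set 1: -7.24 * 2.39 = -17.3036
  Set 2: -1.35 * 1.37 = -1.8495
  Set 3: -2.11 * 2.31 = -4.8741
  Set 4: 4.37 * 0.72 = 3.1464
Step 2: Total signed measure = (-17.3036) + (-1.8495) + (-4.8741) + (3.1464)
     = -20.8808
Step 3: Positive part mu+(X) = sum of positive contributions = 3.1464
Step 4: Negative part mu-(X) = |sum of negative contributions| = 24.0272


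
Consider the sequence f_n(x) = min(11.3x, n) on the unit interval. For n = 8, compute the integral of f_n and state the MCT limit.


f(x) = 11.3x on [0,1]; f_n(x) = min(11.3x, n). At n = 8:
Step 1: f(x) reaches 8 at x = 8/11.3 = 0.707965
Step 2: integral(f_8) = integral(11.3x, 0, 0.707965) + integral(8, 0.707965, 1)
       = 11.3*0.707965^2/2 + 8*(1 - 0.707965)
       = 2.831858 + 2.336283
       = 5.168142
Step 3: As n -> infinity, f_n increases to f, so by MCT integral(f_n) -> integral(f) = 11.3/2 = 5.65.
Convergence: integral(f_8) = 5.168142 -> 5.65 as n -> infinity


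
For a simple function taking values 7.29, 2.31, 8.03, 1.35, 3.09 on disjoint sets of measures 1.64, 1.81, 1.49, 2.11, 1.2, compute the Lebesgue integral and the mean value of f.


Step 1: Integral = sum(value_i * measure_i)
= 7.29*1.64 + 2.31*1.81 + 8.03*1.49 + 1.35*2.11 + 3.09*1.2
= 11.9556 + 4.1811 + 11.9647 + 2.8485 + 3.708
= 34.6579
Step 2: Total measure of domain = 1.64 + 1.81 + 1.49 + 2.11 + 1.2 = 8.25
Step 3: Average value = 34.6579 / 8.25 = 4.200958


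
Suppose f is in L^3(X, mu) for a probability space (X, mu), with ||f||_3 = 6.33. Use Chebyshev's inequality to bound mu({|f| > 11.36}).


Chebyshev/Markov inequality: mu(|f| > eps) <= (||f||_p / eps)^p
Step 1: ||f||_3 / eps = 6.33 / 11.36 = 0.557218
Step 2: Raise to power p = 3:
  (0.557218)^3 = 0.173012
Step 3: Therefore mu(|f| > 11.36) <= 0.173012


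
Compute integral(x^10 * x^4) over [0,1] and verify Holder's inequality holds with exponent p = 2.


Step 1: Exact integral of f*g = integral(x^14, 0, 1) = 1/15
     = 0.066667
Step 2: Holder bound with p=2, q=2:
  ||f||_p = (integral x^20 dx)^(1/2) = (1/21)^(1/2) = 0.218218
  ||g||_q = (integral x^8 dx)^(1/2) = (1/9)^(1/2) = 0.333333
Step 3: Holder bound = ||f||_p * ||g||_q = 0.218218 * 0.333333 = 0.072739
Verification: 0.066667 <= 0.072739 (Holder holds)


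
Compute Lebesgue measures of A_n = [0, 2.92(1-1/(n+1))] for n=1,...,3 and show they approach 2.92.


By continuity of measure from below: if A_n increases to A, then m(A_n) -> m(A).
Here A = [0, 2.92], so m(A) = 2.92
Step 1: a_1 = 2.92*(1 - 1/2) = 1.46, m(A_1) = 1.46
Step 2: a_2 = 2.92*(1 - 1/3) = 1.9467, m(A_2) = 1.9467
Step 3: a_3 = 2.92*(1 - 1/4) = 2.19, m(A_3) = 2.19
Limit: m(A_n) -> m([0,2.92]) = 2.92


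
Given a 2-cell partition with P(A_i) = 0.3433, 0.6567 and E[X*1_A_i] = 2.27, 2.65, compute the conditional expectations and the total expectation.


For each cell A_i: E[X|A_i] = E[X*1_A_i] / P(A_i)
Step 1: E[X|A_1] = 2.27 / 0.3433 = 6.612292
Step 2: E[X|A_2] = 2.65 / 0.6567 = 4.035328
Verification: E[X] = sum E[X*1_A_i] = 2.27 + 2.65 = 4.92


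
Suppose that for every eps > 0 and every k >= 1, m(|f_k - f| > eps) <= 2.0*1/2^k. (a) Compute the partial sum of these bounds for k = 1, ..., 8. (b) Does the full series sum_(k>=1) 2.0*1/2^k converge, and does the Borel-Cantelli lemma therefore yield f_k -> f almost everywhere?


Step 1: List the terms 2.0*1/2^k for k = 1 to 8:
  k=1: 1
  k=2: 0.5
  k=3: 0.25
  k=4: 0.125
  k=5: 0.0625
  k=6: 0.03125
  k=7: 0.015625
  k=8: 0.007812
Step 2: Partial sum = 1 + 0.5 + 0.25 + 0.125 + 0.0625 + 0.03125 + 0.015625 + 0.007812
     = 1.992188
Step 3: The full series sum_(k>=1) 2.0*1/2^k converges (geometric series with ratio 1/2 < 1; a constant multiple of a convergent series converges).
Step 4: Fix eps > 0. Since sum_k m(|f_k - f| > eps) < infinity, the Borel-Cantelli lemma gives
        m(limsup_k {|f_k - f| > eps}) = 0, i.e. for a.e. x, |f_k(x) - f(x)| <= eps for all large k.
        Applying this with eps = 1/j for j = 1, 2, ... and intersecting the countably many full-measure sets,
        for a.e. x we get limsup_k |f_k(x) - f(x)| <= 1/j for every j, hence f_k -> f almost everywhere.
Conclusion: series converges; Borel-Cantelli yields f_k -> f a.e.


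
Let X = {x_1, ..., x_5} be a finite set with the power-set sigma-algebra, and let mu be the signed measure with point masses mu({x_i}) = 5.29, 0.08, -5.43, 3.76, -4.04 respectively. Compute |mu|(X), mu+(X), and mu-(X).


Step 1: Every measurable set is a union of atoms (the cells / points), so a Hahn decomposition is
  obtained by grouping atoms by sign: P = union of atoms with mu > 0, N = union of the remaining atoms.
  Atoms in P (indices): 1, 2, 4;  atoms in N (indices): 3, 5
  Positive values: 5.29, 0.08, 3.76
  Negative values: -5.43, -4.04
Step 2: mu+(X) = mu(P) = sum of positive atom values = 9.13
Step 3: mu-(X) = -mu(N) = sum of |negative atom values| = 9.47
Step 4: |mu|(X) = mu+(X) + mu-(X) = 9.13 + 9.47 = 18.6


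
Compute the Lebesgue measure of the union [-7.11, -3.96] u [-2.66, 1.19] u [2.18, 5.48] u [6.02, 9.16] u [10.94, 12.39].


For pairwise disjoint intervals, m(union) = sum of lengths.
= (-3.96 - -7.11) + (1.19 - -2.66) + (5.48 - 2.18) + (9.16 - 6.02) + (12.39 - 10.94)
= 3.15 + 3.85 + 3.3 + 3.14 + 1.45
= 14.89


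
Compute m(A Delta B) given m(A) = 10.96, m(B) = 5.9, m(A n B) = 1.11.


m(A Delta B) = m(A) + m(B) - 2*m(A n B)
= 10.96 + 5.9 - 2*1.11
= 10.96 + 5.9 - 2.22
= 14.64


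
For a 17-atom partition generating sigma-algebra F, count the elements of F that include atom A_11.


Each element of F is a union of some subset S of the 17 atoms.
The element contains A_11 iff A_11 is in S.
So we count subsets S of {A_1,...,A_17} with A_11 in S: choose freely among the other 16 atoms.
Count = 2^(17-1) = 2^16 = 65536.


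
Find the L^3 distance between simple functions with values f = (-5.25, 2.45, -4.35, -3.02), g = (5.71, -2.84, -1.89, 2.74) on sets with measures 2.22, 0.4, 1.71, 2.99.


Step 1: Compute differences f_i - g_i:
  -5.25 - 5.71 = -10.96
  2.45 - -2.84 = 5.29
  -4.35 - -1.89 = -2.46
  -3.02 - 2.74 = -5.76
Step 2: Compute |diff|^3 * measure for each set:
  |-10.96|^3 * 2.22 = 1316.532736 * 2.22 = 2922.702674
  |5.29|^3 * 0.4 = 148.035889 * 0.4 = 59.214356
  |-2.46|^3 * 1.71 = 14.886936 * 1.71 = 25.456661
  |-5.76|^3 * 2.99 = 191.102976 * 2.99 = 571.397898
Step 3: Sum = 3578.771588
Step 4: ||f-g||_3 = (3578.771588)^(1/3) = 15.296004


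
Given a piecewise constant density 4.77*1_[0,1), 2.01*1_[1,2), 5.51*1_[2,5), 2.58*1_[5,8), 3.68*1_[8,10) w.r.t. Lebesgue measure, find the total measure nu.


Integrate each piece of the Radon-Nikodym derivative:
Step 1: integral_0^1 4.77 dx = 4.77*(1-0) = 4.77*1 = 4.77
Step 2: integral_1^2 2.01 dx = 2.01*(2-1) = 2.01*1 = 2.01
Step 3: integral_2^5 5.51 dx = 5.51*(5-2) = 5.51*3 = 16.53
Step 4: integral_5^8 2.58 dx = 2.58*(8-5) = 2.58*3 = 7.74
Step 5: integral_8^10 3.68 dx = 3.68*(10-8) = 3.68*2 = 7.36
Total: 4.77 + 2.01 + 16.53 + 7.74 + 7.36 = 38.41


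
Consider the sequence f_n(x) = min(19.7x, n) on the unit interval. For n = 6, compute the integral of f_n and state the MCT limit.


f(x) = 19.7x on [0,1]; f_n(x) = min(19.7x, n). At n = 6:
Step 1: f(x) reaches 6 at x = 6/19.7 = 0.304569
Step 2: integral(f_6) = integral(19.7x, 0, 0.304569) + integral(6, 0.304569, 1)
       = 19.7*0.304569^2/2 + 6*(1 - 0.304569)
       = 0.913706 + 4.172589
       = 5.086294
Step 3: As n -> infinity, f_n increases to f, so by MCT integral(f_n) -> integral(f) = 19.7/2 = 9.85.
Convergence: integral(f_6) = 5.086294 -> 9.85 as n -> infinity


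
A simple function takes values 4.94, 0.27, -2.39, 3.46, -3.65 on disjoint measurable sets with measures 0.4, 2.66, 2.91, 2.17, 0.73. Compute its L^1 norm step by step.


Step 1: Compute |f_i|^1 for each value:
  |4.94|^1 = 4.94
  |0.27|^1 = 0.27
  |-2.39|^1 = 2.39
  |3.46|^1 = 3.46
  |-3.65|^1 = 3.65
Step 2: Multiply by measures and sum:
  4.94 * 0.4 = 1.976
  0.27 * 2.66 = 0.7182
  2.39 * 2.91 = 6.9549
  3.46 * 2.17 = 7.5082
  3.65 * 0.73 = 2.6645
Sum = 1.976 + 0.7182 + 6.9549 + 7.5082 + 2.6645 = 19.8218
Step 3: Take the p-th root:
||f||_1 = (19.8218)^(1/1) = 19.8218


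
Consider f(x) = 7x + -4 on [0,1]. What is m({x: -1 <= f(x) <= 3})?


f^(-1)([-1, 3]) = {x : -1 <= 7x + -4 <= 3}
Solving: (-1 - -4)/7 <= x <= (3 - -4)/7
= [0.428571, 1]
Intersecting with [0,1]: [0.428571, 1]
Measure = 1 - 0.428571 = 0.571429


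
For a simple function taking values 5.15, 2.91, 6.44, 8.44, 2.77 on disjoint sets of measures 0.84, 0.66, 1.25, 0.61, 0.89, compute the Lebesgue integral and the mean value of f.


Step 1: Integral = sum(value_i * measure_i)
= 5.15*0.84 + 2.91*0.66 + 6.44*1.25 + 8.44*0.61 + 2.77*0.89
= 4.326 + 1.9206 + 8.05 + 5.1484 + 2.4653
= 21.9103
Step 2: Total measure of domain = 0.84 + 0.66 + 1.25 + 0.61 + 0.89 = 4.25
Step 3: Average value = 21.9103 / 4.25 = 5.155365


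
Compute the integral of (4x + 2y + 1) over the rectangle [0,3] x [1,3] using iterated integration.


By Fubini, integrate in x first, then y.
Step 1: Fix y, integrate over x in [0,3]:
  integral(4x + 2y + 1, x=0..3)
  = 4*(3^2 - 0^2)/2 + (2y + 1)*(3 - 0)
  = 18 + (2y + 1)*3
  = 18 + 6y + 3
  = 21 + 6y
Step 2: Integrate over y in [1,3]:
  integral(21 + 6y, y=1..3)
  = 21*2 + 6*(3^2 - 1^2)/2
  = 42 + 24
  = 66


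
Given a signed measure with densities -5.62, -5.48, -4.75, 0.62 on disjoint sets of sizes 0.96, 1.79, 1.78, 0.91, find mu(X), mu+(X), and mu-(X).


Step 1: Compute signed measure on each set:
  Set 1: -5.62 * 0.96 = -5.3952
  Set 2: -5.48 * 1.79 = -9.8092
  Set 3: -4.75 * 1.78 = -8.455
  Set 4: 0.62 * 0.91 = 0.5642
Step 2: Total signed measure = (-5.3952) + (-9.8092) + (-8.455) + (0.5642)
     = -23.0952
Step 3: Positive part mu+(X) = sum of positive contributions = 0.5642
Step 4: Negative part mu-(X) = |sum of negative contributions| = 23.6594


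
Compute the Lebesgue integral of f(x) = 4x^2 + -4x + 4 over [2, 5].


The Lebesgue integral of a Riemann-integrable function agrees with the Riemann integral.
Antiderivative F(x) = (4/3)x^3 + (-4/2)x^2 + 4x
F(5) = (4/3)*5^3 + (-4/2)*5^2 + 4*5
     = (4/3)*125 + (-4/2)*25 + 4*5
     = 166.666667 + -50 + 20
     = 136.666667
F(2) = 10.666667
Integral = F(5) - F(2) = 136.666667 - 10.666667 = 126


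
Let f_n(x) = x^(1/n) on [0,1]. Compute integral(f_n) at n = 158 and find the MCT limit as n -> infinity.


At n = 158: f_158(x) = x^(1/158).
Step 1: integral(x^(1/158), 0, 1) = [x^(1/158+1) / (1/158+1)] from 0 to 1
     = 1 / (1/158 + 1) = 1 / ((158+1)/158) = 158/(158+1)
     = 158/159 = 0.993711
Step 2: As n -> infinity, f_n(x) = x^(1/n) -> 1 for x in (0,1], and f_n is increasing in n.
By MCT, lim_n integral(f_n) = integral(lim_n f_n) = integral(1, 0, 1) = 1.
Step 3: Verify convergence: 158/159 = 0.993711 -> 1
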